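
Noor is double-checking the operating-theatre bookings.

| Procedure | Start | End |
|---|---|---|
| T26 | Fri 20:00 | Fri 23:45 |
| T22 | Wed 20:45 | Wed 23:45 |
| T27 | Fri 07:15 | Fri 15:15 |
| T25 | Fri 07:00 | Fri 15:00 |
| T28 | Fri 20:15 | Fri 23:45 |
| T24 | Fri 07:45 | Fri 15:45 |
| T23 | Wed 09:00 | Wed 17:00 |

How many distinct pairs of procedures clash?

Two intervals overlap when each starts before the other ends.
Sorted by start: T23, T22, T25, T27, T24, T26, T28.
T22 starts after T23 ends — done with T23.
T25 starts after T22 ends — done with T22.
T27 starts before T25 ends → T25 and T27 overlap.
T24 starts before T25 ends → T25 and T24 overlap.
T26 starts after T25 ends — done with T25.
T24 starts before T27 ends → T27 and T24 overlap.
T26 starts after T27 ends — done with T27.
T26 starts after T24 ends — done with T24.
T28 starts before T26 ends → T26 and T28 overlap.
Overlapping pairs: T24 & T25, T24 & T27, T25 & T27, T26 & T28 — 4 in total.

4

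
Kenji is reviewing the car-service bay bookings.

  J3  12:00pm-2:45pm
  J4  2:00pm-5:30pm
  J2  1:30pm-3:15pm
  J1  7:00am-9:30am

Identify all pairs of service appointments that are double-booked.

J2 & J3, J2 & J4, J3 & J4

Sorted by start: J1, J3, J2, J4.
J3 starts after J1 ends, so nothing later overlaps J1 either.
J2 starts before J3 ends → J3 and J2 overlap.
J4 starts before J3 ends → J3 and J4 overlap.
J4 starts before J2 ends → J2 and J4 overlap.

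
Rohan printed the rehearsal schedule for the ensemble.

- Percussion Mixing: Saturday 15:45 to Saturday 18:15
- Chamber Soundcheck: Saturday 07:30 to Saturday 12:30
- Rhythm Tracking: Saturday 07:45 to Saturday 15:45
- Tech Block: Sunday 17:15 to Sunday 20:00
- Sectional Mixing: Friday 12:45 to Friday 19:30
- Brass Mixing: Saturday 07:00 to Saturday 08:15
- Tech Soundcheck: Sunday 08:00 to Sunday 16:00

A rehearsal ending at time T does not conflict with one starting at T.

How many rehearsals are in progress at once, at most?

3

Sweep the timeline, counting +1 at each start and −1 at each end (ends before starts at a tie):
Friday 12:45 start Sectional Mixing → 1
Friday 19:30 end Sectional Mixing → 0
Saturday 07:00 start Brass Mixing → 1
Saturday 07:30 start Chamber Soundcheck → 2
Saturday 07:45 start Rhythm Tracking → 3
Saturday 08:15 end Brass Mixing → 2
Saturday 12:30 end Chamber Soundcheck → 1
Saturday 15:45 end Rhythm Tracking → 0
Saturday 15:45 start Percussion Mixing → 1
Saturday 18:15 end Percussion Mixing → 0
Sunday 08:00 start Tech Soundcheck → 1
Sunday 16:00 end Tech Soundcheck → 0
Sunday 17:15 start Tech Block → 1
Sunday 20:00 end Tech Block → 0
Peak is 3, at Saturday 07:45 (Brass Mixing, Chamber Soundcheck, Rhythm Tracking).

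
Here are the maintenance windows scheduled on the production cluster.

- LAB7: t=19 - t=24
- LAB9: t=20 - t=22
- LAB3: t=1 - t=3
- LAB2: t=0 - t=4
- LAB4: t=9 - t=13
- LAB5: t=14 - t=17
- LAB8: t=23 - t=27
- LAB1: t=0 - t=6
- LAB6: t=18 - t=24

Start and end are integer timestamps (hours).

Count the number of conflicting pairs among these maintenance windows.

8

Two intervals overlap when each starts before the other ends.
Sorted by start: LAB1, LAB2, LAB3, LAB4, LAB5, LAB6, LAB7, LAB9, LAB8.
LAB2 starts before LAB1 ends → LAB1 and LAB2 overlap.
LAB3 starts before LAB1 ends → LAB1 and LAB3 overlap.
LAB4 starts after LAB1 ends; LAB1 is clear from here.
LAB3 starts before LAB2 ends → LAB2 and LAB3 overlap.
LAB4 starts after LAB2 ends; LAB2 is clear from here.
LAB4 starts after LAB3 ends; LAB3 is clear from here.
LAB5 starts after LAB4 ends; LAB4 is clear from here.
LAB6 starts after LAB5 ends; LAB5 is clear from here.
LAB7 starts before LAB6 ends → LAB6 and LAB7 overlap.
LAB9 starts before LAB6 ends → LAB6 and LAB9 overlap.
LAB8 starts before LAB6 ends → LAB6 and LAB8 overlap.
LAB9 starts before LAB7 ends → LAB7 and LAB9 overlap.
LAB8 starts before LAB7 ends → LAB7 and LAB8 overlap.
LAB8 starts after LAB9 ends.
Overlapping pairs: LAB1 & LAB2, LAB1 & LAB3, LAB2 & LAB3, LAB6 & LAB7, LAB6 & LAB8, LAB6 & LAB9, LAB7 & LAB8, LAB7 & LAB9 — 8 in total.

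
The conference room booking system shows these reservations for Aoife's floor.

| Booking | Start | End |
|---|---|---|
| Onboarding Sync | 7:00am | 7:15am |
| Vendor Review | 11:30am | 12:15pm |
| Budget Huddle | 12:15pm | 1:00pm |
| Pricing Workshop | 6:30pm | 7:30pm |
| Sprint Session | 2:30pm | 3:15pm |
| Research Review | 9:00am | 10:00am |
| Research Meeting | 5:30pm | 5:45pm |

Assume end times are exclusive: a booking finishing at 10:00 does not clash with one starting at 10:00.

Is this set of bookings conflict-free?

Sorted by start: Onboarding Sync, Research Review, Vendor Review, Budget Huddle, Sprint Session, Research Meeting, Pricing Workshop.
Research Review starts after Onboarding Sync ends, so nothing later overlaps Onboarding Sync either.
Vendor Review starts after Research Review ends, so nothing later overlaps Research Review either.
Budget Huddle starts exactly when Vendor Review ends (back-to-back, no overlap), so nothing later overlaps Vendor Review either.
Sprint Session starts after Budget Huddle ends, so nothing later overlaps Budget Huddle either.
Research Meeting starts after Sprint Session ends, so nothing later overlaps Sprint Session either.
Pricing Workshop starts after Research Meeting ends.
Every pair is clear; the schedule has no overlaps.

Yes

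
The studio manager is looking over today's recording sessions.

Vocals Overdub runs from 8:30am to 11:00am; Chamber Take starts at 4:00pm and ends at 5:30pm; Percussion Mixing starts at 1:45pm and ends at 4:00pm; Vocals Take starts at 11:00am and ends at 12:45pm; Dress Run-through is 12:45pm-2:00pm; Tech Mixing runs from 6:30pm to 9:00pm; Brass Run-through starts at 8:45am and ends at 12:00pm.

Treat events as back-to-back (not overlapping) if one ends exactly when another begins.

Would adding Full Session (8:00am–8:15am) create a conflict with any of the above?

No — it doesn't clash with anything

Vocals Overdub: starts 8:30am at or after Full Session ends 8:15am → clear.
Brass Run-through: starts 8:45am at or after Full Session ends 8:15am → clear.
Vocals Take: starts 11:00am at or after Full Session ends 8:15am → clear.
Dress Run-through: starts 12:45pm at or after Full Session ends 8:15am → clear.
Percussion Mixing: starts 1:45pm at or after Full Session ends 8:15am → clear.
Chamber Take: starts 4:00pm at or after Full Session ends 8:15am → clear.
Tech Mixing: starts 6:30pm at or after Full Session ends 8:15am → clear.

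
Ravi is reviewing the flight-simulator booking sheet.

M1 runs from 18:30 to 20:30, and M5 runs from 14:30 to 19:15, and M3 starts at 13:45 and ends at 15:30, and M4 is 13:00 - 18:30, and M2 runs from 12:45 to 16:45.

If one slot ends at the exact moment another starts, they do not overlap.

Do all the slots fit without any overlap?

Sorted by start: M2, M4, M3, M5, M1.
M4 starts before M2 ends → M2 and M4 overlap.
That's a conflict, so the schedule is not conflict-free.

No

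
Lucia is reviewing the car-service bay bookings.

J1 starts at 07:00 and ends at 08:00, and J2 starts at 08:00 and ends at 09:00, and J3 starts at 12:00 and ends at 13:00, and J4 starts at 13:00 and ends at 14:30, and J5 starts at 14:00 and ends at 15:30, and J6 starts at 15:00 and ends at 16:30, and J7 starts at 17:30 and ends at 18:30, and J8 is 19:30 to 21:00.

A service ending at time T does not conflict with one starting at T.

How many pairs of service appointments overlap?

2

Two intervals overlap when each starts before the other ends.
Sorted by start: J1, J2, J3, J4, J5, J6, J7, J8.
J2 starts exactly when J1 ends (back-to-back, no overlap) — done with J1.
J3 starts after J2 ends — done with J2.
J4 starts exactly when J3 ends (back-to-back, no overlap) — done with J3.
J5 starts before J4 ends → J4 and J5 overlap.
J6 starts after J4 ends — done with J4.
J6 starts before J5 ends → J5 and J6 overlap.
J7 starts after J5 ends — done with J5.
J7 starts after J6 ends — done with J6.
J8 starts after J7 ends.
Overlapping pairs: J4 & J5, J5 & J6 — 2 in total.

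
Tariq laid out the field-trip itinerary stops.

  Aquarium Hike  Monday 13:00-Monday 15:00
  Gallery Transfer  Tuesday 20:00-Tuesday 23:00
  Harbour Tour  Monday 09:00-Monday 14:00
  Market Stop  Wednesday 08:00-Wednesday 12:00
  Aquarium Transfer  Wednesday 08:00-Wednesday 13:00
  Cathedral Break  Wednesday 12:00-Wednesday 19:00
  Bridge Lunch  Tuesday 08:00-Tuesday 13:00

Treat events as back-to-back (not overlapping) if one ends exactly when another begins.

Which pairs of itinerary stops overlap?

Aquarium Hike & Harbour Tour, Aquarium Transfer & Cathedral Break, Aquarium Transfer & Market Stop

Sorted by start: Harbour Tour, Aquarium Hike, Bridge Lunch, Gallery Transfer, Market Stop, Aquarium Transfer, Cathedral Break.
Aquarium Hike starts before Harbour Tour ends → Harbour Tour and Aquarium Hike overlap.
Bridge Lunch starts after Harbour Tour ends — done with Harbour Tour.
Bridge Lunch starts after Aquarium Hike ends — done with Aquarium Hike.
Gallery Transfer starts after Bridge Lunch ends — done with Bridge Lunch.
Market Stop starts after Gallery Transfer ends — done with Gallery Transfer.
Aquarium Transfer starts before Market Stop ends → Market Stop and Aquarium Transfer overlap.
Cathedral Break starts exactly when Market Stop ends (back-to-back, no overlap).
Cathedral Break starts before Aquarium Transfer ends → Aquarium Transfer and Cathedral Break overlap.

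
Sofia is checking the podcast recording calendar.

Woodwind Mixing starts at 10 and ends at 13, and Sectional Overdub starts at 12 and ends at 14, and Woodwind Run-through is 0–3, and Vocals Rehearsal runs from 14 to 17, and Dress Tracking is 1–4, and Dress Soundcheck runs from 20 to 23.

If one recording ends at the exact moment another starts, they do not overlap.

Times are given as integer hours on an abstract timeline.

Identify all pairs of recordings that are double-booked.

Sorted by start: Woodwind Run-through, Dress Tracking, Woodwind Mixing, Sectional Overdub, Vocals Rehearsal, Dress Soundcheck.
Dress Tracking starts before Woodwind Run-through ends → Woodwind Run-through and Dress Tracking overlap.
Woodwind Mixing starts after Woodwind Run-through ends — done with Woodwind Run-through.
Woodwind Mixing starts after Dress Tracking ends — done with Dress Tracking.
Sectional Overdub starts before Woodwind Mixing ends → Woodwind Mixing and Sectional Overdub overlap.
Vocals Rehearsal starts after Woodwind Mixing ends — done with Woodwind Mixing.
Vocals Rehearsal starts exactly when Sectional Overdub ends (back-to-back, no overlap) — done with Sectional Overdub.
Dress Soundcheck starts after Vocals Rehearsal ends.

Dress Tracking & Woodwind Run-through, Sectional Overdub & Woodwind Mixing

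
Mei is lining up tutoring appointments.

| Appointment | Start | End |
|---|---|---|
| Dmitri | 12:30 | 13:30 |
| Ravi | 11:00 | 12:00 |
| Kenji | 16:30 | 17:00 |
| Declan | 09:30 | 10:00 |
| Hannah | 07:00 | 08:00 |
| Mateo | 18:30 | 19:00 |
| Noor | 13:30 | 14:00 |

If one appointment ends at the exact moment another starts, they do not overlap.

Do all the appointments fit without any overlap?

Two intervals overlap when each starts before the other ends.
Sorted by start: Hannah, Declan, Ravi, Dmitri, Noor, Kenji, Mateo.
Declan starts after Hannah ends, so Hannah has no further overlaps.
Ravi starts after Declan ends, so Declan has no further overlaps.
Dmitri starts after Ravi ends, so Ravi has no further overlaps.
Noor starts exactly when Dmitri ends (back-to-back, no overlap), so Dmitri has no further overlaps.
Kenji starts after Noor ends, so Noor has no further overlaps.
Mateo starts after Kenji ends.
Every pair is clear; the schedule has no overlaps.

Yes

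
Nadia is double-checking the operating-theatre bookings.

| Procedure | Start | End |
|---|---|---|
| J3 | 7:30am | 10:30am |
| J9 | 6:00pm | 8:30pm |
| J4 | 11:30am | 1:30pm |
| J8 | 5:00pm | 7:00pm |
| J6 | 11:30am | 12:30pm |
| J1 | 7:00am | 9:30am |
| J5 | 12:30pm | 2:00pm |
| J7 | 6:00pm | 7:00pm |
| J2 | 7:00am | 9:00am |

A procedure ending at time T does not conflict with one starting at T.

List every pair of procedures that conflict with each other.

Check each pair: they overlap iff neither finishes before the other starts.
Sorted by start: J1, J2, J3, J4, J6, J5, J8, J7, J9.
J2 starts before J1 ends → J1 and J2 overlap.
J3 starts before J1 ends → J1 and J3 overlap.
J4 starts after J1 ends — done with J1.
J3 starts before J2 ends → J2 and J3 overlap.
J4 starts after J2 ends — done with J2.
J4 starts after J3 ends — done with J3.
J6 starts before J4 ends → J4 and J6 overlap.
J5 starts before J4 ends → J4 and J5 overlap.
J8 starts after J4 ends — done with J4.
J5 starts exactly when J6 ends (back-to-back, no overlap) — done with J6.
J8 starts after J5 ends — done with J5.
J7 starts before J8 ends → J8 and J7 overlap.
J9 starts before J8 ends → J8 and J9 overlap.
J9 starts before J7 ends → J7 and J9 overlap.

J1 & J2, J1 & J3, J2 & J3, J4 & J5, J4 & J6, J7 & J8, J7 & J9, J8 & J9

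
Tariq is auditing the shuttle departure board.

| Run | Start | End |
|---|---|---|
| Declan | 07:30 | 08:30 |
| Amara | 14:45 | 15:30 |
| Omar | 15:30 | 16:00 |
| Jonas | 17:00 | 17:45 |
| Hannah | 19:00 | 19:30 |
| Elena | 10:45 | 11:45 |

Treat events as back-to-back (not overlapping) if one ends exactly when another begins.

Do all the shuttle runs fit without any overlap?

Yes

Sorted by start: Declan, Elena, Amara, Omar, Jonas, Hannah.
Elena starts after Declan ends; Declan is clear from here.
Amara starts after Elena ends; Elena is clear from here.
Omar starts exactly when Amara ends (back-to-back, no overlap); Amara is clear from here.
Jonas starts after Omar ends; Omar is clear from here.
Hannah starts after Jonas ends.
Every pair is clear; the schedule has no overlaps.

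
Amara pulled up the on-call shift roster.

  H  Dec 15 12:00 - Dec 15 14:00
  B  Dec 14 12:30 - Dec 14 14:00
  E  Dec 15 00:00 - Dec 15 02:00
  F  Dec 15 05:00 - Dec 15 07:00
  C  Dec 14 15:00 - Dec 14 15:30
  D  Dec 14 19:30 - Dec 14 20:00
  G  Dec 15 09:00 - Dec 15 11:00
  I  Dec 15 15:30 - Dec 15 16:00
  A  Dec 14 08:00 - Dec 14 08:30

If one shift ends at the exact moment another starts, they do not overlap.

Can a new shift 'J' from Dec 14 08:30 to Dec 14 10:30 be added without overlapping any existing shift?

Yes — the slot is free

A: ends Dec 14 08:30 at or before J starts Dec 14 08:30 → clear.
B: starts Dec 14 12:30 at or after J ends Dec 14 10:30 → clear.
C: starts Dec 14 15:00 at or after J ends Dec 14 10:30 → clear.
D: starts Dec 14 19:30 at or after J ends Dec 14 10:30 → clear.
E: starts Dec 15 00:00 at or after J ends Dec 14 10:30 → clear.
F: starts Dec 15 05:00 at or after J ends Dec 14 10:30 → clear.
G: starts Dec 15 09:00 at or after J ends Dec 14 10:30 → clear.
H: starts Dec 15 12:00 at or after J ends Dec 14 10:30 → clear.
I: starts Dec 15 15:30 at or after J ends Dec 14 10:30 → clear.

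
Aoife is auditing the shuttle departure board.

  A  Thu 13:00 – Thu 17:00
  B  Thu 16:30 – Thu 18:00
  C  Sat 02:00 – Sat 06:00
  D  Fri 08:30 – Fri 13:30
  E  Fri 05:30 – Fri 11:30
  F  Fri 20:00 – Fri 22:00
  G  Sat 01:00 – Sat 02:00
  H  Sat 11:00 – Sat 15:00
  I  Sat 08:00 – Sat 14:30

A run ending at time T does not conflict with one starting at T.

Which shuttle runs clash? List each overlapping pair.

Check each pair: they overlap iff neither finishes before the other starts.
Sorted by start: A, B, E, D, F, G, C, I, H.
B starts before A ends → A and B overlap.
E starts after A ends; A is clear from here.
E starts after B ends; B is clear from here.
D starts before E ends → E and D overlap.
F starts after E ends; E is clear from here.
F starts after D ends; D is clear from here.
G starts after F ends; F is clear from here.
C starts exactly when G ends (back-to-back, no overlap); G is clear from here.
I starts after C ends; C is clear from here.
H starts before I ends → I and H overlap.

A & B, D & E, H & I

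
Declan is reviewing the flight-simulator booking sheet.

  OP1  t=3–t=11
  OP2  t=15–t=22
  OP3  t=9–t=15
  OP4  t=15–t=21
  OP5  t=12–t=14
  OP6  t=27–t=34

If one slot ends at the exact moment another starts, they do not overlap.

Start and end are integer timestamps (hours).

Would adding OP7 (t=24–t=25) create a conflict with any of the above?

No — it doesn't clash with anything

OP1: ends t=11 at or before OP7 starts t=24 → clear.
OP3: ends t=15 at or before OP7 starts t=24 → clear.
OP5: ends t=14 at or before OP7 starts t=24 → clear.
OP2: ends t=22 at or before OP7 starts t=24 → clear.
OP4: ends t=21 at or before OP7 starts t=24 → clear.
OP6: starts t=27 at or after OP7 ends t=25 → clear.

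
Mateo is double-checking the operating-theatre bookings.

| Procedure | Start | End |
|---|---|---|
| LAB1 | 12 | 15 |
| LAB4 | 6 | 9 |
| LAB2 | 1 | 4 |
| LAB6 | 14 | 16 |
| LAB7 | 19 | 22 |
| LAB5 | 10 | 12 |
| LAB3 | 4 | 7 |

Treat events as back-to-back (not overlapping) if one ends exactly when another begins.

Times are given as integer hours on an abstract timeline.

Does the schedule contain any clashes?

Yes

Sorted by start: LAB2, LAB3, LAB4, LAB5, LAB1, LAB6, LAB7.
LAB3 starts exactly when LAB2 ends (back-to-back, no overlap) — done with LAB2.
LAB4 starts before LAB3 ends → LAB3 and LAB4 overlap.
That's a conflict, so the schedule is not conflict-free.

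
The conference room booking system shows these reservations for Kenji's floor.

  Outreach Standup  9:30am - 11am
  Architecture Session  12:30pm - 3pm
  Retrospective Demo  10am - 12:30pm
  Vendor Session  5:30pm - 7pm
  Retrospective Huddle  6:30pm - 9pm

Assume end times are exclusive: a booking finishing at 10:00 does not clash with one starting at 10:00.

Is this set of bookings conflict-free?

No

Sorted by start: Outreach Standup, Retrospective Demo, Architecture Session, Vendor Session, Retrospective Huddle.
Retrospective Demo starts before Outreach Standup ends → Outreach Standup and Retrospective Demo overlap.
That's a conflict, so the schedule is not conflict-free.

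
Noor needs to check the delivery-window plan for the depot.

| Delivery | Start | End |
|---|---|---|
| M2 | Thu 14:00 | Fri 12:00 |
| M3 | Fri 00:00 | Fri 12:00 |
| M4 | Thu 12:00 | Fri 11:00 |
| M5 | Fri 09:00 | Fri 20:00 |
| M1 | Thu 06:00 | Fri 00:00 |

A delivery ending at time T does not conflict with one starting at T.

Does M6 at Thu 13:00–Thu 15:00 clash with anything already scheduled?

M1: starts Thu 06:00 before M6 ends Thu 15:00, and ends Fri 00:00 after M6 starts Thu 13:00 → overlap.
M4: starts Thu 12:00 before M6 ends Thu 15:00, and ends Fri 11:00 after M6 starts Thu 13:00 → overlap.
M2: starts Thu 14:00 before M6 ends Thu 15:00, and ends Fri 12:00 after M6 starts Thu 13:00 → overlap.
M3: starts Fri 00:00 at or after M6 ends Thu 15:00 → clear.
M5: starts Fri 09:00 at or after M6 ends Thu 15:00 → clear.
M6 overlaps M1, M2, M4.

Yes — it overlaps M1, M2, M4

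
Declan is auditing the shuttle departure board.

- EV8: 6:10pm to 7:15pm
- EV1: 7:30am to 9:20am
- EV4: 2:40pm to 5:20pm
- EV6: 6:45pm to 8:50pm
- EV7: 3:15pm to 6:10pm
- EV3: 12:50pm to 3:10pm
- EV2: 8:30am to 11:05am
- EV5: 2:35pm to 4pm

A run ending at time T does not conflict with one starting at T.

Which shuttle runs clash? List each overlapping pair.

EV1 & EV2, EV3 & EV4, EV3 & EV5, EV4 & EV5, EV4 & EV7, EV5 & EV7, EV6 & EV8

Two intervals overlap when each starts before the other ends.
Sorted by start: EV1, EV2, EV3, EV5, EV4, EV7, EV8, EV6.
EV2 starts before EV1 ends → EV1 and EV2 overlap.
EV3 starts after EV1 ends, so nothing later overlaps EV1 either.
EV3 starts after EV2 ends, so nothing later overlaps EV2 either.
EV5 starts before EV3 ends → EV3 and EV5 overlap.
EV4 starts before EV3 ends → EV3 and EV4 overlap.
EV7 starts after EV3 ends, so nothing later overlaps EV3 either.
EV4 starts before EV5 ends → EV5 and EV4 overlap.
EV7 starts before EV5 ends → EV5 and EV7 overlap.
EV8 starts after EV5 ends, so nothing later overlaps EV5 either.
EV7 starts before EV4 ends → EV4 and EV7 overlap.
EV8 starts after EV4 ends, so nothing later overlaps EV4 either.
EV8 starts exactly when EV7 ends (back-to-back, no overlap), so nothing later overlaps EV7 either.
EV6 starts before EV8 ends → EV8 and EV6 overlap.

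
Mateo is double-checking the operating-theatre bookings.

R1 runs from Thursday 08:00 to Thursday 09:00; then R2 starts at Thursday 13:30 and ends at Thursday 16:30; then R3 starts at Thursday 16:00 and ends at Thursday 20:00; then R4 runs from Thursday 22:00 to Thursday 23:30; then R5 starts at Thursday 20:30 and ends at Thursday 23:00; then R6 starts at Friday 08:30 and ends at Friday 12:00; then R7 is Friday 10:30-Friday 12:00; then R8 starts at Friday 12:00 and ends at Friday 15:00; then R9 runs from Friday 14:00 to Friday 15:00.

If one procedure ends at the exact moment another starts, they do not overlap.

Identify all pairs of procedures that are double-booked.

R2 & R3, R4 & R5, R6 & R7, R8 & R9

Sorted by start: R1, R2, R3, R5, R4, R6, R7, R8, R9.
R2 starts after R1 ends, so R1 has no further overlaps.
R3 starts before R2 ends → R2 and R3 overlap.
R5 starts after R2 ends, so R2 has no further overlaps.
R5 starts after R3 ends, so R3 has no further overlaps.
R4 starts before R5 ends → R5 and R4 overlap.
R6 starts after R5 ends, so R5 has no further overlaps.
R6 starts after R4 ends, so R4 has no further overlaps.
R7 starts before R6 ends → R6 and R7 overlap.
R8 starts exactly when R6 ends (back-to-back, no overlap), so R6 has no further overlaps.
R8 starts exactly when R7 ends (back-to-back, no overlap), so R7 has no further overlaps.
R9 starts before R8 ends → R8 and R9 overlap.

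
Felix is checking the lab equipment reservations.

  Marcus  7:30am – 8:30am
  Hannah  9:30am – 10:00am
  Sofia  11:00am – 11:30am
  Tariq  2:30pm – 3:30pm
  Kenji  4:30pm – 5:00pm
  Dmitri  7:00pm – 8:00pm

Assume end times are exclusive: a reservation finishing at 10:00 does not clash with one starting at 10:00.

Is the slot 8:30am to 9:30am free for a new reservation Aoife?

Yes — the slot is free

Marcus: ends 8:30am at or before Aoife starts 8:30am → clear.
Hannah: starts 9:30am at or after Aoife ends 9:30am → clear.
Sofia: starts 11:00am at or after Aoife ends 9:30am → clear.
Tariq: starts 2:30pm at or after Aoife ends 9:30am → clear.
Kenji: starts 4:30pm at or after Aoife ends 9:30am → clear.
Dmitri: starts 7:00pm at or after Aoife ends 9:30am → clear.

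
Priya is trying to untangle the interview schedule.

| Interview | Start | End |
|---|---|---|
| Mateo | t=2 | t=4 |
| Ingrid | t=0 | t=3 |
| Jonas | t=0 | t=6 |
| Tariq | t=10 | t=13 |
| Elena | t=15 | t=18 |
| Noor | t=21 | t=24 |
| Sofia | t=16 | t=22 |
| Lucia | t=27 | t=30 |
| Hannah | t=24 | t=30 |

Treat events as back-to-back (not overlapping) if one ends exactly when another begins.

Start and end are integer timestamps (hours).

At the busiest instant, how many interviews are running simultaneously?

Walk through starts and ends in time order (an end at T is processed before a start at T):
t=0 start Ingrid → 1
t=0 start Jonas → 2
t=2 start Mateo → 3
t=3 end Ingrid → 2
t=4 end Mateo → 1
t=6 end Jonas → 0
t=10 start Tariq → 1
t=13 end Tariq → 0
t=15 start Elena → 1
t=16 start Sofia → 2
t=18 end Elena → 1
t=21 start Noor → 2
t=22 end Sofia → 1
t=24 end Noor → 0
t=24 start Hannah → 1
t=27 start Lucia → 2
t=30 end Hannah → 1
t=30 end Lucia → 0
Peak is 3, at t=2 (Ingrid, Jonas, Mateo).

3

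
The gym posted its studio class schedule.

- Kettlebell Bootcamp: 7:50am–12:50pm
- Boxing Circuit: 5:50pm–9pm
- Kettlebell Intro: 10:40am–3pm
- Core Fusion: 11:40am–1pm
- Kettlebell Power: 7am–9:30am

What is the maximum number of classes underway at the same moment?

Sweep the timeline, counting +1 at each start and −1 at each end (ends before starts at a tie):
7am start Kettlebell Power → 1
7:50am start Kettlebell Bootcamp → 2
9:30am end Kettlebell Power → 1
10:40am start Kettlebell Intro → 2
11:40am start Core Fusion → 3
12:50pm end Kettlebell Bootcamp → 2
1pm end Core Fusion → 1
3pm end Kettlebell Intro → 0
5:50pm start Boxing Circuit → 1
9pm end Boxing Circuit → 0
Peak is 3, at 11:40am (Core Fusion, Kettlebell Bootcamp, Kettlebell Intro).

3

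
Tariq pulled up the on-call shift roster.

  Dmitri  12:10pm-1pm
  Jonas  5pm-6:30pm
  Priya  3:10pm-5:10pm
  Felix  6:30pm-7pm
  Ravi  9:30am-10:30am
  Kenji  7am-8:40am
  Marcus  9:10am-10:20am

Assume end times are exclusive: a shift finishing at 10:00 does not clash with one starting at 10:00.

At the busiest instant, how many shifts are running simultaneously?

2

Sort all start/end points and keep a running count:
7am start Kenji → 1
8:40am end Kenji → 0
9:10am start Marcus → 1
9:30am start Ravi → 2
10:20am end Marcus → 1
10:30am end Ravi → 0
12:10pm start Dmitri → 1
1pm end Dmitri → 0
3:10pm start Priya → 1
5pm start Jonas → 2
5:10pm end Priya → 1
6:30pm end Jonas → 0
6:30pm start Felix → 1
7pm end Felix → 0
Peak is 2, at 9:30am (Marcus, Ravi).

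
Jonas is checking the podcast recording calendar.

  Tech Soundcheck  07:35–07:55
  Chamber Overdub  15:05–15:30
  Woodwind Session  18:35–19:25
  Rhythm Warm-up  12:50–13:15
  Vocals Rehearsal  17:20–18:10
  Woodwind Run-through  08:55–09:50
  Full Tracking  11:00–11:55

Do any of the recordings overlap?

No

Check each pair: they overlap iff neither finishes before the other starts.
Sorted by start: Tech Soundcheck, Woodwind Run-through, Full Tracking, Rhythm Warm-up, Chamber Overdub, Vocals Rehearsal, Woodwind Session.
Woodwind Run-through starts after Tech Soundcheck ends, so nothing later overlaps Tech Soundcheck either.
Full Tracking starts after Woodwind Run-through ends, so nothing later overlaps Woodwind Run-through either.
Rhythm Warm-up starts after Full Tracking ends, so nothing later overlaps Full Tracking either.
Chamber Overdub starts after Rhythm Warm-up ends, so nothing later overlaps Rhythm Warm-up either.
Vocals Rehearsal starts after Chamber Overdub ends, so nothing later overlaps Chamber Overdub either.
Woodwind Session starts after Vocals Rehearsal ends.
Every pair is clear; the schedule has no overlaps.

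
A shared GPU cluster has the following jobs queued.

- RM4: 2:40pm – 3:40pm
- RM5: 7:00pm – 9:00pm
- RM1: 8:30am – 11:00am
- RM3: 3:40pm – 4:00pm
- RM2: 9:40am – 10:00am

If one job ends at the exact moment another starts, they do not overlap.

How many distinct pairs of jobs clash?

Two intervals overlap when each starts before the other ends.
Sorted by start: RM1, RM2, RM4, RM3, RM5.
RM2 starts before RM1 ends → RM1 and RM2 overlap.
RM4 starts after RM1 ends, so nothing later overlaps RM1 either.
RM4 starts after RM2 ends, so nothing later overlaps RM2 either.
RM3 starts exactly when RM4 ends (back-to-back, no overlap), so nothing later overlaps RM4 either.
RM5 starts after RM3 ends.
Overlapping pairs: RM1 & RM2 — 1 in total.

1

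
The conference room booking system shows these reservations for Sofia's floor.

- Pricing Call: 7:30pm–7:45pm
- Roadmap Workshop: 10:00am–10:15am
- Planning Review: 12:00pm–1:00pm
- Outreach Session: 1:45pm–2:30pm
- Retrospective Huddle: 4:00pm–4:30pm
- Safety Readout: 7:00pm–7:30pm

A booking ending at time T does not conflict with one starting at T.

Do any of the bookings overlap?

Check each pair: they overlap iff neither finishes before the other starts.
Sorted by start: Roadmap Workshop, Planning Review, Outreach Session, Retrospective Huddle, Safety Readout, Pricing Call.
Planning Review starts after Roadmap Workshop ends, so nothing later overlaps Roadmap Workshop either.
Outreach Session starts after Planning Review ends, so nothing later overlaps Planning Review either.
Retrospective Huddle starts after Outreach Session ends, so nothing later overlaps Outreach Session either.
Safety Readout starts after Retrospective Huddle ends, so nothing later overlaps Retrospective Huddle either.
Pricing Call starts exactly when Safety Readout ends (back-to-back, no overlap).
Every pair is clear; the schedule has no overlaps.

No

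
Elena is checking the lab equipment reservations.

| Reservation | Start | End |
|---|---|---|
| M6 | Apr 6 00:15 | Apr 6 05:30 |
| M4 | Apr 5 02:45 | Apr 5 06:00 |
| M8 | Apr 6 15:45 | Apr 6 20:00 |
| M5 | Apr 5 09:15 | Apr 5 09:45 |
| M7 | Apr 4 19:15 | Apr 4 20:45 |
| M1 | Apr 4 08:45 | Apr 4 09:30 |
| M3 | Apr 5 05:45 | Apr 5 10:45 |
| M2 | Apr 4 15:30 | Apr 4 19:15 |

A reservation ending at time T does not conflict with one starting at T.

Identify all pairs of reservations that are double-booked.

Sorted by start: M1, M2, M7, M4, M3, M5, M6, M8.
M2 starts after M1 ends, so M1 has no further overlaps.
M7 starts exactly when M2 ends (back-to-back, no overlap), so M2 has no further overlaps.
M4 starts after M7 ends, so M7 has no further overlaps.
M3 starts before M4 ends → M4 and M3 overlap.
M5 starts after M4 ends, so M4 has no further overlaps.
M5 starts before M3 ends → M3 and M5 overlap.
M6 starts after M3 ends, so M3 has no further overlaps.
M6 starts after M5 ends, so M5 has no further overlaps.
M8 starts after M6 ends.

M3 & M4, M3 & M5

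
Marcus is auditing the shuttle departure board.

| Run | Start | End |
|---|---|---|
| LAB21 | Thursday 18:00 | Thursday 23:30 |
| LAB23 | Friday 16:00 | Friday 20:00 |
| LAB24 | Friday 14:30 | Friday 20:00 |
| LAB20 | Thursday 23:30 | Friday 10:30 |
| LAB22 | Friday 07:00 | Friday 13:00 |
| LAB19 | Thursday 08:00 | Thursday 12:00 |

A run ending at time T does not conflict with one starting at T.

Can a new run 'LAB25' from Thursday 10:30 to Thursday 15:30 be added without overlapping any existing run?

No — it overlaps LAB19

LAB19: starts Thursday 08:00 before LAB25 ends Thursday 15:30, and ends Thursday 12:00 after LAB25 starts Thursday 10:30 → overlap.
LAB21: starts Thursday 18:00 at or after LAB25 ends Thursday 15:30 → clear.
LAB20: starts Thursday 23:30 at or after LAB25 ends Thursday 15:30 → clear.
LAB22: starts Friday 07:00 at or after LAB25 ends Thursday 15:30 → clear.
LAB24: starts Friday 14:30 at or after LAB25 ends Thursday 15:30 → clear.
LAB23: starts Friday 16:00 at or after LAB25 ends Thursday 15:30 → clear.
LAB25 overlaps LAB19.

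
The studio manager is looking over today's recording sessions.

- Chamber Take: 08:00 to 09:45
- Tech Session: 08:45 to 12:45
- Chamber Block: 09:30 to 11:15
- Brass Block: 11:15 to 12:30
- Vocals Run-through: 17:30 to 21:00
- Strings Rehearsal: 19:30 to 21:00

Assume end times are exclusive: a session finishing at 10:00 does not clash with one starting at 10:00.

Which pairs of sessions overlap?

Brass Block & Tech Session, Chamber Block & Chamber Take, Chamber Block & Tech Session, Chamber Take & Tech Session, Strings Rehearsal & Vocals Run-through

Sorted by start: Chamber Take, Tech Session, Chamber Block, Brass Block, Vocals Run-through, Strings Rehearsal.
Tech Session starts before Chamber Take ends → Chamber Take and Tech Session overlap.
Chamber Block starts before Chamber Take ends → Chamber Take and Chamber Block overlap.
Brass Block starts after Chamber Take ends — done with Chamber Take.
Chamber Block starts before Tech Session ends → Tech Session and Chamber Block overlap.
Brass Block starts before Tech Session ends → Tech Session and Brass Block overlap.
Vocals Run-through starts after Tech Session ends — done with Tech Session.
Brass Block starts exactly when Chamber Block ends (back-to-back, no overlap) — done with Chamber Block.
Vocals Run-through starts after Brass Block ends — done with Brass Block.
Strings Rehearsal starts before Vocals Run-through ends → Vocals Run-through and Strings Rehearsal overlap.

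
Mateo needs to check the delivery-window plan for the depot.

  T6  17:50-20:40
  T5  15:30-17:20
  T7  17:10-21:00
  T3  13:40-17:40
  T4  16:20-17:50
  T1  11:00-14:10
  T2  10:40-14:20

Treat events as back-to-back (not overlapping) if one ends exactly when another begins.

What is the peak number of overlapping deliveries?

4

Sort all start/end points and keep a running count:
10:40 start T2 → 1
11:00 start T1 → 2
13:40 start T3 → 3
14:10 end T1 → 2
14:20 end T2 → 1
15:30 start T5 → 2
16:20 start T4 → 3
17:10 start T7 → 4
17:20 end T5 → 3
17:40 end T3 → 2
17:50 end T4 → 1
17:50 start T6 → 2
20:40 end T6 → 1
21:00 end T7 → 0
Peak is 4, at 17:10 (T3, T4, T5, T7).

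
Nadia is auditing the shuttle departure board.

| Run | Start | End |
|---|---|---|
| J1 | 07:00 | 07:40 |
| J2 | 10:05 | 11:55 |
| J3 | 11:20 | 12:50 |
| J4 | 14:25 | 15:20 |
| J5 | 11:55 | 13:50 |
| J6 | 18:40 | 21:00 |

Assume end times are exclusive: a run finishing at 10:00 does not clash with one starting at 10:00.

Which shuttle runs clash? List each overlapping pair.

Sorted by start: J1, J2, J3, J5, J4, J6.
J2 starts after J1 ends, so J1 has no further overlaps.
J3 starts before J2 ends → J2 and J3 overlap.
J5 starts exactly when J2 ends (back-to-back, no overlap), so J2 has no further overlaps.
J5 starts before J3 ends → J3 and J5 overlap.
J4 starts after J3 ends, so J3 has no further overlaps.
J4 starts after J5 ends, so J5 has no further overlaps.
J6 starts after J4 ends.

J2 & J3, J3 & J5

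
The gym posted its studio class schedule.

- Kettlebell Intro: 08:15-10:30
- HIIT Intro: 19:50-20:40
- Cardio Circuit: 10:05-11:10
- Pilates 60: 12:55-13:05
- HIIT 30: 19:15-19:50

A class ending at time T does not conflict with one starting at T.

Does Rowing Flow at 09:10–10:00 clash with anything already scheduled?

Yes — it overlaps Kettlebell Intro

Kettlebell Intro: starts 08:15 before Rowing Flow ends 10:00, and ends 10:30 after Rowing Flow starts 09:10 → overlap.
Cardio Circuit: starts 10:05 at or after Rowing Flow ends 10:00 → clear.
Pilates 60: starts 12:55 at or after Rowing Flow ends 10:00 → clear.
HIIT 30: starts 19:15 at or after Rowing Flow ends 10:00 → clear.
HIIT Intro: starts 19:50 at or after Rowing Flow ends 10:00 → clear.
Rowing Flow overlaps Kettlebell Intro.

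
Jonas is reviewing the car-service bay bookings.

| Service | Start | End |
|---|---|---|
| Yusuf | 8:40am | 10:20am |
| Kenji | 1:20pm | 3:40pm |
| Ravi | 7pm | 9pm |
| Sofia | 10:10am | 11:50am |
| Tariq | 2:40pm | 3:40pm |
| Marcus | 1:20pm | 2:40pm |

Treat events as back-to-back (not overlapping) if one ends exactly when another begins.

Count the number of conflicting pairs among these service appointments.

Sorted by start: Yusuf, Sofia, Marcus, Kenji, Tariq, Ravi.
Sofia starts before Yusuf ends → Yusuf and Sofia overlap.
Marcus starts after Yusuf ends — done with Yusuf.
Marcus starts after Sofia ends — done with Sofia.
Kenji starts before Marcus ends → Marcus and Kenji overlap.
Tariq starts exactly when Marcus ends (back-to-back, no overlap) — done with Marcus.
Tariq starts before Kenji ends → Kenji and Tariq overlap.
Ravi starts after Kenji ends.
Ravi starts after Tariq ends.
Overlapping pairs: Kenji & Marcus, Kenji & Tariq, Sofia & Yusuf — 3 in total.

3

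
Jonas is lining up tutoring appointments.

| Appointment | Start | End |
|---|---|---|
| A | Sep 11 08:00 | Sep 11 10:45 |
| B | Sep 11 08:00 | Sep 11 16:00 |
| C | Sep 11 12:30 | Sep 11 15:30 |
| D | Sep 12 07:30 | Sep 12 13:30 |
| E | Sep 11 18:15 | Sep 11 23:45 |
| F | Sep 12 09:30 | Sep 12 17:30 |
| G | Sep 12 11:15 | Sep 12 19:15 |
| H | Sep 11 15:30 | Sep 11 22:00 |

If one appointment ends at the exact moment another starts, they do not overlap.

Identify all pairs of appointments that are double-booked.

Sorted by start: A, B, C, H, E, D, F, G.
B starts before A ends → A and B overlap.
C starts after A ends; A is clear from here.
C starts before B ends → B and C overlap.
H starts before B ends → B and H overlap.
E starts after B ends; B is clear from here.
H starts exactly when C ends (back-to-back, no overlap); C is clear from here.
E starts before H ends → H and E overlap.
D starts after H ends; H is clear from here.
D starts after E ends; E is clear from here.
F starts before D ends → D and F overlap.
G starts before D ends → D and G overlap.
G starts before F ends → F and G overlap.

A & B, B & C, B & H, D & F, D & G, E & H, F & G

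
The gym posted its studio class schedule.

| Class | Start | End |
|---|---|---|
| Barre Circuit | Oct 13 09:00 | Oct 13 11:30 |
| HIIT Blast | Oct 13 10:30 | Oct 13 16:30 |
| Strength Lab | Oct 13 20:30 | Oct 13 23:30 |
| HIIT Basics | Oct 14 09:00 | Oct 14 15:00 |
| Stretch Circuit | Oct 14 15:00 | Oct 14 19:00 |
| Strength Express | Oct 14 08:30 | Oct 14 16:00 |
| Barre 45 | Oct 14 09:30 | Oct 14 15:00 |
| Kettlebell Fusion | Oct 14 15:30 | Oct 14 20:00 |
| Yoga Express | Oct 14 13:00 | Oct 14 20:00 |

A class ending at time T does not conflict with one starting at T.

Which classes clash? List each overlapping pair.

Barre 45 & HIIT Basics, Barre 45 & Strength Express, Barre 45 & Yoga Express, Barre Circuit & HIIT Blast, HIIT Basics & Strength Express, HIIT Basics & Yoga Express, Kettlebell Fusion & Strength Express, Kettlebell Fusion & Stretch Circuit, Kettlebell Fusion & Yoga Express, Strength Express & Stretch Circuit, Strength Express & Yoga Express, Stretch Circuit & Yoga Express

Sorted by start: Barre Circuit, HIIT Blast, Strength Lab, Strength Express, HIIT Basics, Barre 45, Yoga Express, Stretch Circuit, Kettlebell Fusion.
HIIT Blast starts before Barre Circuit ends → Barre Circuit and HIIT Blast overlap.
Strength Lab starts after Barre Circuit ends, so Barre Circuit has no further overlaps.
Strength Lab starts after HIIT Blast ends, so HIIT Blast has no further overlaps.
Strength Express starts after Strength Lab ends, so Strength Lab has no further overlaps.
HIIT Basics starts before Strength Express ends → Strength Express and HIIT Basics overlap.
Barre 45 starts before Strength Express ends → Strength Express and Barre 45 overlap.
Yoga Express starts before Strength Express ends → Strength Express and Yoga Express overlap.
Stretch Circuit starts before Strength Express ends → Strength Express and Stretch Circuit overlap.
Kettlebell Fusion starts before Strength Express ends → Strength Express and Kettlebell Fusion overlap.
Barre 45 starts before HIIT Basics ends → HIIT Basics and Barre 45 overlap.
Yoga Express starts before HIIT Basics ends → HIIT Basics and Yoga Express overlap.
Stretch Circuit starts exactly when HIIT Basics ends (back-to-back, no overlap), so HIIT Basics has no further overlaps.
Yoga Express starts before Barre 45 ends → Barre 45 and Yoga Express overlap.
Stretch Circuit starts exactly when Barre 45 ends (back-to-back, no overlap), so Barre 45 has no further overlaps.
Stretch Circuit starts before Yoga Express ends → Yoga Express and Stretch Circuit overlap.
Kettlebell Fusion starts before Yoga Express ends → Yoga Express and Kettlebell Fusion overlap.
Kettlebell Fusion starts before Stretch Circuit ends → Stretch Circuit and Kettlebell Fusion overlap.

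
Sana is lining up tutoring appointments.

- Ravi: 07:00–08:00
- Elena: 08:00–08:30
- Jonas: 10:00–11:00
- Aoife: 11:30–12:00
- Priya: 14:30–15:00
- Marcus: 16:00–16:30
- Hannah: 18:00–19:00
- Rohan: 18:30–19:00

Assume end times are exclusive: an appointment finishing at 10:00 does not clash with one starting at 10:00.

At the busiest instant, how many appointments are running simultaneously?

2

Sweep the timeline, counting +1 at each start and −1 at each end (ends before starts at a tie):
07:00 start Ravi → 1
08:00 end Ravi → 0
08:00 start Elena → 1
08:30 end Elena → 0
10:00 start Jonas → 1
11:00 end Jonas → 0
11:30 start Aoife → 1
12:00 end Aoife → 0
14:30 start Priya → 1
15:00 end Priya → 0
16:00 start Marcus → 1
16:30 end Marcus → 0
18:00 start Hannah → 1
18:30 start Rohan → 2
19:00 end Hannah → 1
19:00 end Rohan → 0
Peak is 2, at 18:30 (Hannah, Rohan).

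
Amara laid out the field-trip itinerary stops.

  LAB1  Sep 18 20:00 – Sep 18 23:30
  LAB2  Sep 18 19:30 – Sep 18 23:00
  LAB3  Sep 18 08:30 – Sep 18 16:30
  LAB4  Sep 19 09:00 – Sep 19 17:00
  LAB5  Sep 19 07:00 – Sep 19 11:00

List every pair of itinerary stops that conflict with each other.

Sorted by start: LAB3, LAB2, LAB1, LAB5, LAB4.
LAB2 starts after LAB3 ends; LAB3 is clear from here.
LAB1 starts before LAB2 ends → LAB2 and LAB1 overlap.
LAB5 starts after LAB2 ends; LAB2 is clear from here.
LAB5 starts after LAB1 ends; LAB1 is clear from here.
LAB4 starts before LAB5 ends → LAB5 and LAB4 overlap.

LAB1 & LAB2, LAB4 & LAB5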